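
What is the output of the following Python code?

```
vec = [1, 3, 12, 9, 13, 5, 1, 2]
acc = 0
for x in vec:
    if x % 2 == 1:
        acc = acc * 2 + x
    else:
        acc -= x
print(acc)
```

x=1: odd, acc = 0*2+1 = 1
x=3: odd, acc = 1*2+3 = 5
x=12: not odd, acc = 5-12 = -7
x=9: odd, acc = (-7)*2+9 = -5
x=13: odd, acc = (-5)*2+13 = 3
x=5: odd, acc = 3*2+5 = 11
x=1: odd, acc = 11*2+1 = 23
x=2: not odd, acc = 23-2 = 21

21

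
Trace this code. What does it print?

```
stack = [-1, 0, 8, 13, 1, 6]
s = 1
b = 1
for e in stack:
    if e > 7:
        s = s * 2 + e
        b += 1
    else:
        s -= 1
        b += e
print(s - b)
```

e=-1: not >7, s = 1-1 = 0; b=0
e=0: not >7, s = 0-1 = -1; b=0
e=8: >7, s = (-1)*2+8 = 6; b=1
e=13: >7, s = 6*2+13 = 25; b=2
e=1: not >7, s = 25-1 = 24; b=3
e=6: not >7, s = 24-1 = 23; b=9
s-b = 23-9 = 14

14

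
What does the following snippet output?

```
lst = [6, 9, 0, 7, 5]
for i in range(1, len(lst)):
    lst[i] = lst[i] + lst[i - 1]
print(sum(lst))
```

i=1: lst[1] = 9+6 = 15 → [6, 15, 0, 7, 5]
i=2: lst[2] = 0+15 = 15 → [6, 15, 15, 7, 5]
i=3: lst[3] = 7+15 = 22 → [6, 15, 15, 22, 5]
i=4: lst[4] = 5+22 = 27 → [6, 15, 15, 22, 27]
sum = 85

85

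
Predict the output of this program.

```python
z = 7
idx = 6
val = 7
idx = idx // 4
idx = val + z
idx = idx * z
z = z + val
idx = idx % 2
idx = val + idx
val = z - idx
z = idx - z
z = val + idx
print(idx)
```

idx = 6//4 = 1
idx = 7+7 = 14
idx = 14*7 = 98
z = 7+7 = 14
idx = 98%2 = 0
idx = 7+0 = 7
val = 14-7 = 7
z = 7-14 = -7
z = 7+7 = 14

7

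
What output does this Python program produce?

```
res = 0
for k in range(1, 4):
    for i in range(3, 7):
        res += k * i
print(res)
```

k=1,i=3: res = 0+3 = 3
k=1,i=4: res = 3+4 = 7
k=1,i=5: res = 7+5 = 12
k=1,i=6: res = 12+6 = 18
k=2,i=3: res = 18+6 = 24
k=2,i=4: res = 24+8 = 32
k=2,i=5: res = 32+10 = 42
k=2,i=6: res = 42+12 = 54
k=3,i=3: res = 54+9 = 63
k=3,i=4: res = 63+12 = 75
k=3,i=5: res = 75+15 = 90
k=3,i=6: res = 90+18 = 108

108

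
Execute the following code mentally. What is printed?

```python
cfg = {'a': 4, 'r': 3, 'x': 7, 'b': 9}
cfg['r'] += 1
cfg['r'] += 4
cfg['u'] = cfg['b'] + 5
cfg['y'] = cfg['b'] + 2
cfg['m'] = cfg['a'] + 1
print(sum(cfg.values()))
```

58

cfg['r'] = 3+1 = 4 → {'a': 4, 'r': 4, 'x': 7, 'b': 9}
cfg['r'] = 4+4 = 8 → {'a': 4, 'r': 8, 'x': 7, 'b': 9}
cfg['u'] = cfg['b']+5 = 14 → {'a': 4, 'r': 8, 'x': 7, 'b': 9, 'u': 14}
cfg['y'] = cfg['b']+2 = 11 → {'a': 4, 'r': 8, 'x': 7, 'b': 9, 'u': 14, 'y': 11}
cfg['m'] = cfg['a']+1 = 5 → {'a': 4, 'r': 8, 'x': 7, 'b': 9, 'u': 14, 'y': 11, 'm': 5}
sum of values = 58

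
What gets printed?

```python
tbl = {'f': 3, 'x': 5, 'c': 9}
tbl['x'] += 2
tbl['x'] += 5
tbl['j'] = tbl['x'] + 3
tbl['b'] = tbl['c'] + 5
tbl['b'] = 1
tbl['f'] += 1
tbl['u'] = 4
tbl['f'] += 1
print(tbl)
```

{'f': 5, 'x': 12, 'c': 9, 'j': 15, 'b': 1, 'u': 4}

tbl['x'] = 5+2 = 7 → {'f': 3, 'x': 7, 'c': 9}
tbl['x'] = 7+5 = 12 → {'f': 3, 'x': 12, 'c': 9}
tbl['j'] = tbl['x']+3 = 15 → {'f': 3, 'x': 12, 'c': 9, 'j': 15}
tbl['b'] = tbl['c']+5 = 14 → {'f': 3, 'x': 12, 'c': 9, 'j': 15, 'b': 14}
tbl['b'] = 1 → {'f': 3, 'x': 12, 'c': 9, 'j': 15, 'b': 1}
tbl['f'] = 3+1 = 4 → {'f': 4, 'x': 12, 'c': 9, 'j': 15, 'b': 1}
tbl['u'] = 4 → {'f': 4, 'x': 12, 'c': 9, 'j': 15, 'b': 1, 'u': 4}
tbl['f'] = 4+1 = 5 → {'f': 5, 'x': 12, 'c': 9, 'j': 15, 'b': 1, 'u': 4}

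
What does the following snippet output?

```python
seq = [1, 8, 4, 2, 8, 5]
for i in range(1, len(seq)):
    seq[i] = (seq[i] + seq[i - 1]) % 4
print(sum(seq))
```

9

i=1: seq[1] = (8+1)%4 = 1 → [1, 1, 4, 2, 8, 5]
i=2: seq[2] = (4+1)%4 = 1 → [1, 1, 1, 2, 8, 5]
i=3: seq[3] = (2+1)%4 = 3 → [1, 1, 1, 3, 8, 5]
i=4: seq[4] = (8+3)%4 = 3 → [1, 1, 1, 3, 3, 5]
i=5: seq[5] = (5+3)%4 = 0 → [1, 1, 1, 3, 3, 0]
sum = 9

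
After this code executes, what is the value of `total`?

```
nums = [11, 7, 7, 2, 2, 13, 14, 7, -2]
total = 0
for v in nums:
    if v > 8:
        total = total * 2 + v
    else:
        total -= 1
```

66

v=11: >8, total = 0*2+11 = 11
v=7: not >8, total = 11-1 = 10
v=7: not >8, total = 10-1 = 9
v=2: not >8, total = 9-1 = 8
v=2: not >8, total = 8-1 = 7
v=13: >8, total = 7*2+13 = 27
v=14: >8, total = 27*2+14 = 68
v=7: not >8, total = 68-1 = 67
v=-2: not >8, total = 67-1 = 66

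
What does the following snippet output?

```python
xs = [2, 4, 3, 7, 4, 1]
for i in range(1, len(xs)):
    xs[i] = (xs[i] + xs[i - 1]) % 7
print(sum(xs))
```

18

i=1: xs[1] = (4+2)%7 = 6 → [2, 6, 3, 7, 4, 1]
i=2: xs[2] = (3+6)%7 = 2 → [2, 6, 2, 7, 4, 1]
i=3: xs[3] = (7+2)%7 = 2 → [2, 6, 2, 2, 4, 1]
i=4: xs[4] = (4+2)%7 = 6 → [2, 6, 2, 2, 6, 1]
i=5: xs[5] = (1+6)%7 = 0 → [2, 6, 2, 2, 6, 0]
sum = 18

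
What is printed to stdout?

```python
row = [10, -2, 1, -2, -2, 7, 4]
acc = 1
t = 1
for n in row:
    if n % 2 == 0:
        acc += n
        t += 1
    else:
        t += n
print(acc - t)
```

-5

n=10: even, acc = 1+10 = 11; t=2
n=-2: even, acc = 11+(-2) = 9; t=3
n=1: not even; t=4
n=-2: even, acc = 9+(-2) = 7; t=5
n=-2: even, acc = 7+(-2) = 5; t=6
n=7: not even; t=13
n=4: even, acc = 5+4 = 9; t=14
acc-t = 9-14 = -5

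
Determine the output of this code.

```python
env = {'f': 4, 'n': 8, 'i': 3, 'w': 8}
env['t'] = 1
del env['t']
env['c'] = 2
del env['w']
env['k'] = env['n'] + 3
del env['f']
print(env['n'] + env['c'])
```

10

env['t'] = 1 → {'f': 4, 'n': 8, 'i': 3, 'w': 8, 't': 1}
del 't' → {'f': 4, 'n': 8, 'i': 3, 'w': 8}
env['c'] = 2 → {'f': 4, 'n': 8, 'i': 3, 'w': 8, 'c': 2}
del 'w' → {'f': 4, 'n': 8, 'i': 3, 'c': 2}
env['k'] = env['n']+3 = 11 → {'f': 4, 'n': 8, 'i': 3, 'c': 2, 'k': 11}
del 'f' → {'n': 8, 'i': 3, 'c': 2, 'k': 11}
env['n']+env['c'] = 8+2 = 10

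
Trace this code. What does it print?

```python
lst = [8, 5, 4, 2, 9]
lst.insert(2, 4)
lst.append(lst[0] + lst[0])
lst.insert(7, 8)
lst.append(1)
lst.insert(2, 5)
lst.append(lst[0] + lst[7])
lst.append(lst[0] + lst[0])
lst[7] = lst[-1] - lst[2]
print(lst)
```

[8, 5, 5, 4, 4, 2, 9, 11, 8, 1, 24, 16]

insert 4 at 2 → [8, 5, 4, 4, 2, 9]
append lst[0]+lst[0] = 8+8 = 16 → [8, 5, 4, 4, 2, 9, 16]
insert 8 at 7 → [8, 5, 4, 4, 2, 9, 16, 8]
append 1 → [8, 5, 4, 4, 2, 9, 16, 8, 1]
insert 5 at 2 → [8, 5, 5, 4, 4, 2, 9, 16, 8, 1]
append lst[0]+lst[7] = 8+16 = 24 → [8, 5, 5, 4, 4, 2, 9, 16, 8, 1, 24]
append lst[0]+lst[0] = 8+8 = 16 → [8, 5, 5, 4, 4, 2, 9, 16, 8, 1, 24, 16]
lst[7] = lst[-1]-lst[2] = 16-5 = 11 → [8, 5, 5, 4, 4, 2, 9, 11, 8, 1, 24, 16]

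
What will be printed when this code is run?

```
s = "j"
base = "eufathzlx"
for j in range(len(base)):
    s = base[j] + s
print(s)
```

j=0: prepend 'e' → 'ej'
j=1: prepend 'u' → 'uej'
j=2: prepend 'f' → 'fuej'
j=3: prepend 'a' → 'afuej'
j=4: prepend 't' → 'tafuej'
j=5: prepend 'h' → 'htafuej'
j=6: prepend 'z' → 'zhtafuej'
j=7: prepend 'l' → 'lzhtafuej'
j=8: prepend 'x' → 'xlzhtafuej'

xlzhtafuej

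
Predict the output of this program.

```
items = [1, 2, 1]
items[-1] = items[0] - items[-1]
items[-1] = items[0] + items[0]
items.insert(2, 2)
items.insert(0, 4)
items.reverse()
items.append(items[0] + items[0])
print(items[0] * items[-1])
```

8

items[-1] = items[0]-items[-1] = 1-1 = 0 → [1, 2, 0]
items[-1] = items[0]+items[0] = 1+1 = 2 → [1, 2, 2]
insert 2 at 2 → [1, 2, 2, 2]
insert 4 at 0 → [4, 1, 2, 2, 2]
reverse → [2, 2, 2, 1, 4]
append items[0]+items[0] = 2+2 = 4 → [2, 2, 2, 1, 4, 4]
items[0]*items[-1] = 2*4 = 8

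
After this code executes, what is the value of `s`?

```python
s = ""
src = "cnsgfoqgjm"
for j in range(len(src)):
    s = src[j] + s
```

j=0: prepend 'c' → 'c'
j=1: prepend 'n' → 'nc'
j=2: prepend 's' → 'snc'
j=3: prepend 'g' → 'gsnc'
j=4: prepend 'f' → 'fgsnc'
j=5: prepend 'o' → 'ofgsnc'
j=6: prepend 'q' → 'qofgsnc'
j=7: prepend 'g' → 'gqofgsnc'
j=8: prepend 'j' → 'jgqofgsnc'
j=9: prepend 'm' → 'mjgqofgsnc'

'mjgqofgsnc'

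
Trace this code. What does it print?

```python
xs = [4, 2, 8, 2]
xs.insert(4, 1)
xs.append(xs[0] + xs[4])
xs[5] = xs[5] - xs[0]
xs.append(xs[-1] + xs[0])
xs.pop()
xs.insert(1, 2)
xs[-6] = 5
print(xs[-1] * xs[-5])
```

insert 1 at 4 → [4, 2, 8, 2, 1]
append xs[0]+xs[4] = 4+1 = 5 → [4, 2, 8, 2, 1, 5]
xs[5] = xs[5]-xs[0] = 5-4 = 1 → [4, 2, 8, 2, 1, 1]
append xs[-1]+xs[0] = 1+4 = 5 → [4, 2, 8, 2, 1, 1, 5]
pop() removes 5 → [4, 2, 8, 2, 1, 1]
insert 2 at 1 → [4, 2, 2, 8, 2, 1, 1]
xs[-6] = 5 → [4, 5, 2, 8, 2, 1, 1]
xs[-1]*xs[-5] = 1*2 = 2

2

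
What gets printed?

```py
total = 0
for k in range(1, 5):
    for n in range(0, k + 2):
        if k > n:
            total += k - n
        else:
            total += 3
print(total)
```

k=1,n=0: 1>0, total = 0+1 = 1
k=1,n=1: not 1>1, total = 1+3 = 4
k=1,n=2: not 1>2, total = 4+3 = 7
k=2,n=0: 2>0, total = 7+2 = 9
k=2,n=1: 2>1, total = 9+1 = 10
k=2,n=2: not 2>2, total = 10+3 = 13
k=2,n=3: not 2>3, total = 13+3 = 16
k=3,n=0: 3>0, total = 16+3 = 19
k=3,n=1: 3>1, total = 19+2 = 21
k=3,n=2: 3>2, total = 21+1 = 22
k=3,n=3: not 3>3, total = 22+3 = 25
k=3,n=4: not 3>4, total = 25+3 = 28
k=4,n=0: 4>0, total = 28+4 = 32
k=4,n=1: 4>1, total = 32+3 = 35
k=4,n=2: 4>2, total = 35+2 = 37
k=4,n=3: 4>3, total = 37+1 = 38
k=4,n=4: not 4>4, total = 38+3 = 41
k=4,n=5: not 4>5, total = 41+3 = 44

44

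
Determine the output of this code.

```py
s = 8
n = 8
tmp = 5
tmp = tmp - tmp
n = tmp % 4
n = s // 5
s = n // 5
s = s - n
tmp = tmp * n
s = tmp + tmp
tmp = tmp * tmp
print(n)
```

tmp = 5-5 = 0
n = 0%4 = 0
n = 8//5 = 1
s = 1//5 = 0
s = 0-1 = -1
tmp = 0*1 = 0
s = 0+0 = 0
tmp = 0*0 = 0

1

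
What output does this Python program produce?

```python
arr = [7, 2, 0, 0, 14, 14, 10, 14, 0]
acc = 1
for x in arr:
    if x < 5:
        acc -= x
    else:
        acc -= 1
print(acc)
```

-6

x=7: not <5, acc = 1-1 = 0
x=2: <5, acc = 0-2 = -2
x=0: <5, acc = (-2)-0 = -2
x=0: <5, acc = (-2)-0 = -2
x=14: not <5, acc = (-2)-1 = -3
x=14: not <5, acc = (-3)-1 = -4
x=10: not <5, acc = (-4)-1 = -5
x=14: not <5, acc = (-5)-1 = -6
x=0: <5, acc = (-6)-0 = -6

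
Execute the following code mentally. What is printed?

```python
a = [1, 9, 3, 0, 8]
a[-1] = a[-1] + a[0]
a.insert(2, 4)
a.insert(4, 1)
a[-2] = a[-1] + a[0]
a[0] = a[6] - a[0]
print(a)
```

[8, 9, 4, 3, 1, 10, 9]

a[-1] = a[-1]+a[0] = 8+1 = 9 → [1, 9, 3, 0, 9]
insert 4 at 2 → [1, 9, 4, 3, 0, 9]
insert 1 at 4 → [1, 9, 4, 3, 1, 0, 9]
a[-2] = a[-1]+a[0] = 9+1 = 10 → [1, 9, 4, 3, 1, 10, 9]
a[0] = a[6]-a[0] = 9-1 = 8 → [8, 9, 4, 3, 1, 10, 9]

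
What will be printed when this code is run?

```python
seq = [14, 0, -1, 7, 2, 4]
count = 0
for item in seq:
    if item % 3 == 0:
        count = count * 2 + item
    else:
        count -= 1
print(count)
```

item=14: not %3==0, count = 0-1 = -1
item=0: %3==0, count = (-1)*2+0 = -2
item=-1: not %3==0, count = (-2)-1 = -3
item=7: not %3==0, count = (-3)-1 = -4
item=2: not %3==0, count = (-4)-1 = -5
item=4: not %3==0, count = (-5)-1 = -6

-6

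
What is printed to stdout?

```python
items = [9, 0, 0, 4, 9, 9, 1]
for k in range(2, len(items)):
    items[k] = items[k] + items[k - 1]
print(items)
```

k=2: items[2] = 0+0 = 0 → [9, 0, 0, 4, 9, 9, 1]
k=3: items[3] = 4+0 = 4 → [9, 0, 0, 4, 9, 9, 1]
k=4: items[4] = 9+4 = 13 → [9, 0, 0, 4, 13, 9, 1]
k=5: items[5] = 9+13 = 22 → [9, 0, 0, 4, 13, 22, 1]
k=6: items[6] = 1+22 = 23 → [9, 0, 0, 4, 13, 22, 23]

[9, 0, 0, 4, 13, 22, 23]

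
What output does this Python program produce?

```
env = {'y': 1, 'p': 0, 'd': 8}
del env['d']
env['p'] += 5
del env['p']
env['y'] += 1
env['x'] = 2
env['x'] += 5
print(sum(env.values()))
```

del 'd' → {'y': 1, 'p': 0}
env['p'] = 0+5 = 5 → {'y': 1, 'p': 5}
del 'p' → {'y': 1}
env['y'] = 1+1 = 2 → {'y': 2}
env['x'] = 2 → {'y': 2, 'x': 2}
env['x'] = 2+5 = 7 → {'y': 2, 'x': 7}
sum of values = 9

9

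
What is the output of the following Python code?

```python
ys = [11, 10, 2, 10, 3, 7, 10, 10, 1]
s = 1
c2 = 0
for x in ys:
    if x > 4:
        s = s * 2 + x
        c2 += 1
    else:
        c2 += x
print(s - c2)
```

x=11: >4, s = 1*2+11 = 13; c2=1
x=10: >4, s = 13*2+10 = 36; c2=2
x=2: not >4; c2=4
x=10: >4, s = 36*2+10 = 82; c2=5
x=3: not >4; c2=8
x=7: >4, s = 82*2+7 = 171; c2=9
x=10: >4, s = 171*2+10 = 352; c2=10
x=10: >4, s = 352*2+10 = 714; c2=11
x=1: not >4; c2=12
s-c2 = 714-12 = 702

702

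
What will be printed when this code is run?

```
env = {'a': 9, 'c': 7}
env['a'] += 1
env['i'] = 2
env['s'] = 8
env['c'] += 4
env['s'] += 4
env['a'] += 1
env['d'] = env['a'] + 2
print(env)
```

{'a': 11, 'c': 11, 'i': 2, 's': 12, 'd': 13}

env['a'] = 9+1 = 10 → {'a': 10, 'c': 7}
env['i'] = 2 → {'a': 10, 'c': 7, 'i': 2}
env['s'] = 8 → {'a': 10, 'c': 7, 'i': 2, 's': 8}
env['c'] = 7+4 = 11 → {'a': 10, 'c': 11, 'i': 2, 's': 8}
env['s'] = 8+4 = 12 → {'a': 10, 'c': 11, 'i': 2, 's': 12}
env['a'] = 10+1 = 11 → {'a': 11, 'c': 11, 'i': 2, 's': 12}
env['d'] = env['a']+2 = 13 → {'a': 11, 'c': 11, 'i': 2, 's': 12, 'd': 13}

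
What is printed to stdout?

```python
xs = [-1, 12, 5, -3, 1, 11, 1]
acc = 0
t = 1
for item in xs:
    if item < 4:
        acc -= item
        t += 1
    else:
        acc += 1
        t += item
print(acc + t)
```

38

item=-1: <4, acc = 0-(-1) = 1; t=2
item=12: not <4, acc = 1+1 = 2; t=14
item=5: not <4, acc = 2+1 = 3; t=19
item=-3: <4, acc = 3-(-3) = 6; t=20
item=1: <4, acc = 6-1 = 5; t=21
item=11: not <4, acc = 5+1 = 6; t=32
item=1: <4, acc = 6-1 = 5; t=33
acc+t = 5+33 = 38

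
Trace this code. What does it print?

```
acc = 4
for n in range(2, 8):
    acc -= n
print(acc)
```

n=2: acc = 4-2 = 2
n=3: acc = 2-3 = -1
n=4: acc = (-1)-4 = -5
n=5: acc = (-5)-5 = -10
n=6: acc = (-10)-6 = -16
n=7: acc = (-16)-7 = -23

-23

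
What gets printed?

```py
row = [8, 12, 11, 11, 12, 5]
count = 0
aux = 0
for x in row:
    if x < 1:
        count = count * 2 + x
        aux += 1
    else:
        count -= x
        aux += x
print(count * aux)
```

-3481

x=8: not <1, count = 0-8 = -8; aux=8
x=12: not <1, count = (-8)-12 = -20; aux=20
x=11: not <1, count = (-20)-11 = -31; aux=31
x=11: not <1, count = (-31)-11 = -42; aux=42
x=12: not <1, count = (-42)-12 = -54; aux=54
x=5: not <1, count = (-54)-5 = -59; aux=59
count*aux = (-59)*59 = -3481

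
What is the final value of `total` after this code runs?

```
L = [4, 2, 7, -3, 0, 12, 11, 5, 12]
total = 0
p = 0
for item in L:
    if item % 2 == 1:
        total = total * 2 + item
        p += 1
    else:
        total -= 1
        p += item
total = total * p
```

item=4: not odd, total = 0-1 = -1; p=4
item=2: not odd, total = (-1)-1 = -2; p=6
item=7: odd, total = (-2)*2+7 = 3; p=7
item=-3: odd, total = 3*2+(-3) = 3; p=8
item=0: not odd, total = 3-1 = 2; p=8
item=12: not odd, total = 2-1 = 1; p=20
item=11: odd, total = 1*2+11 = 13; p=21
item=5: odd, total = 13*2+5 = 31; p=22
item=12: not odd, total = 31-1 = 30; p=34
total*p = 30*34 = 1020

1020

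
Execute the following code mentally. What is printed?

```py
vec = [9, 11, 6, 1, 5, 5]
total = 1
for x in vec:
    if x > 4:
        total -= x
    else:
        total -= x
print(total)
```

x=9: >4, total = 1-9 = -8
x=11: >4, total = (-8)-11 = -19
x=6: >4, total = (-19)-6 = -25
x=1: not >4, total = (-25)-1 = -26
x=5: >4, total = (-26)-5 = -31
x=5: >4, total = (-31)-5 = -36

-36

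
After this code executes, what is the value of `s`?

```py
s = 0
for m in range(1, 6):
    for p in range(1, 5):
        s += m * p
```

m=1,p=1: s = 0+1 = 1
m=1,p=2: s = 1+2 = 3
m=1,p=3: s = 3+3 = 6
m=1,p=4: s = 6+4 = 10
m=2,p=1: s = 10+2 = 12
m=2,p=2: s = 12+4 = 16
m=2,p=3: s = 16+6 = 22
m=2,p=4: s = 22+8 = 30
m=3,p=1: s = 30+3 = 33
m=3,p=2: s = 33+6 = 39
m=3,p=3: s = 39+9 = 48
m=3,p=4: s = 48+12 = 60
m=4,p=1: s = 60+4 = 64
m=4,p=2: s = 64+8 = 72
m=4,p=3: s = 72+12 = 84
m=4,p=4: s = 84+16 = 100
m=5,p=1: s = 100+5 = 105
m=5,p=2: s = 105+10 = 115
m=5,p=3: s = 115+15 = 130
m=5,p=4: s = 130+20 = 150

150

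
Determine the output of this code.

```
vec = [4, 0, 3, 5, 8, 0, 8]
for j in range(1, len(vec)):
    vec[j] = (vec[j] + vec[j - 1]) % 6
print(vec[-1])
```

4

j=1: vec[1] = (0+4)%6 = 4 → [4, 4, 3, 5, 8, 0, 8]
j=2: vec[2] = (3+4)%6 = 1 → [4, 4, 1, 5, 8, 0, 8]
j=3: vec[3] = (5+1)%6 = 0 → [4, 4, 1, 0, 8, 0, 8]
j=4: vec[4] = (8+0)%6 = 2 → [4, 4, 1, 0, 2, 0, 8]
j=5: vec[5] = (0+2)%6 = 2 → [4, 4, 1, 0, 2, 2, 8]
j=6: vec[6] = (8+2)%6 = 4 → [4, 4, 1, 0, 2, 2, 4]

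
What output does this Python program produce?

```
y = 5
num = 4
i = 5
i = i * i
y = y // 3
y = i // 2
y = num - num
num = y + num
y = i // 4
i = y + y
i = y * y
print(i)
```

i = 5*5 = 25
y = 5//3 = 1
y = 25//2 = 12
y = 4-4 = 0
num = 0+4 = 4
y = 25//4 = 6
i = 6+6 = 12
i = 6*6 = 36

36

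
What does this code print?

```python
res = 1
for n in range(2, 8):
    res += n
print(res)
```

n=2: res = 1+2 = 3
n=3: res = 3+3 = 6
n=4: res = 6+4 = 10
n=5: res = 10+5 = 15
n=6: res = 15+6 = 21
n=7: res = 21+7 = 28

28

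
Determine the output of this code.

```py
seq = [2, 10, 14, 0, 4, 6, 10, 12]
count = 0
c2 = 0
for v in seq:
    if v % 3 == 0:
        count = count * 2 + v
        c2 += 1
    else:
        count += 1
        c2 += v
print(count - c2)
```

11

v=2: not %3==0, count = 0+1 = 1; c2=2
v=10: not %3==0, count = 1+1 = 2; c2=12
v=14: not %3==0, count = 2+1 = 3; c2=26
v=0: %3==0, count = 3*2+0 = 6; c2=27
v=4: not %3==0, count = 6+1 = 7; c2=31
v=6: %3==0, count = 7*2+6 = 20; c2=32
v=10: not %3==0, count = 20+1 = 21; c2=42
v=12: %3==0, count = 21*2+12 = 54; c2=43
count-c2 = 54-43 = 11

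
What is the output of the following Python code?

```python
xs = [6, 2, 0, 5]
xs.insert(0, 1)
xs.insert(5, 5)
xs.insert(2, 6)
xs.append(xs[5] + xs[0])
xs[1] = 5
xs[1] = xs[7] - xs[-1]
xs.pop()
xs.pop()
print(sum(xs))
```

insert 1 at 0 → [1, 6, 2, 0, 5]
insert 5 at 5 → [1, 6, 2, 0, 5, 5]
insert 6 at 2 → [1, 6, 6, 2, 0, 5, 5]
append xs[5]+xs[0] = 5+1 = 6 → [1, 6, 6, 2, 0, 5, 5, 6]
xs[1] = 5 → [1, 5, 6, 2, 0, 5, 5, 6]
xs[1] = xs[7]-xs[-1] = 6-6 = 0 → [1, 0, 6, 2, 0, 5, 5, 6]
pop() removes 6 → [1, 0, 6, 2, 0, 5, 5]
pop() removes 5 → [1, 0, 6, 2, 0, 5]
sum = 14

14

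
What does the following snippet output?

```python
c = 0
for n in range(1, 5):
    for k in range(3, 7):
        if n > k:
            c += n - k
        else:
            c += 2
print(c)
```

31

n=1,k=3: not 1>3, c = 0+2 = 2
n=1,k=4: not 1>4, c = 2+2 = 4
n=1,k=5: not 1>5, c = 4+2 = 6
n=1,k=6: not 1>6, c = 6+2 = 8
n=2,k=3: not 2>3, c = 8+2 = 10
n=2,k=4: not 2>4, c = 10+2 = 12
n=2,k=5: not 2>5, c = 12+2 = 14
n=2,k=6: not 2>6, c = 14+2 = 16
n=3,k=3: not 3>3, c = 16+2 = 18
n=3,k=4: not 3>4, c = 18+2 = 20
n=3,k=5: not 3>5, c = 20+2 = 22
n=3,k=6: not 3>6, c = 22+2 = 24
n=4,k=3: 4>3, c = 24+1 = 25
n=4,k=4: not 4>4, c = 25+2 = 27
n=4,k=5: not 4>5, c = 27+2 = 29
n=4,k=6: not 4>6, c = 29+2 = 31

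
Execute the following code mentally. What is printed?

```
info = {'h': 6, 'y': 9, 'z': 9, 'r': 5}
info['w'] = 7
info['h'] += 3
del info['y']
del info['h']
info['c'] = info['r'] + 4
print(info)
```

info['w'] = 7 → {'h': 6, 'y': 9, 'z': 9, 'r': 5, 'w': 7}
info['h'] = 6+3 = 9 → {'h': 9, 'y': 9, 'z': 9, 'r': 5, 'w': 7}
del 'y' → {'h': 9, 'z': 9, 'r': 5, 'w': 7}
del 'h' → {'z': 9, 'r': 5, 'w': 7}
info['c'] = info['r']+4 = 9 → {'z': 9, 'r': 5, 'w': 7, 'c': 9}

{'z': 9, 'r': 5, 'w': 7, 'c': 9}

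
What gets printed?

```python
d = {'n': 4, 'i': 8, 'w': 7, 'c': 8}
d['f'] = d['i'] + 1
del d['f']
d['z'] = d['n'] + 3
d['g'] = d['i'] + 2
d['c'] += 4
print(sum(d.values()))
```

48

d['f'] = d['i']+1 = 9 → {'n': 4, 'i': 8, 'w': 7, 'c': 8, 'f': 9}
del 'f' → {'n': 4, 'i': 8, 'w': 7, 'c': 8}
d['z'] = d['n']+3 = 7 → {'n': 4, 'i': 8, 'w': 7, 'c': 8, 'z': 7}
d['g'] = d['i']+2 = 10 → {'n': 4, 'i': 8, 'w': 7, 'c': 8, 'z': 7, 'g': 10}
d['c'] = 8+4 = 12 → {'n': 4, 'i': 8, 'w': 7, 'c': 12, 'z': 7, 'g': 10}
sum of values = 48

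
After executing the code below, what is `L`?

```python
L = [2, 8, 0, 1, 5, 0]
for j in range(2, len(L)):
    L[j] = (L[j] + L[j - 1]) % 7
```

j=2: L[2] = (0+8)%7 = 1 → [2, 8, 1, 1, 5, 0]
j=3: L[3] = (1+1)%7 = 2 → [2, 8, 1, 2, 5, 0]
j=4: L[4] = (5+2)%7 = 0 → [2, 8, 1, 2, 0, 0]
j=5: L[5] = (0+0)%7 = 0 → [2, 8, 1, 2, 0, 0]

[2, 8, 1, 2, 0, 0]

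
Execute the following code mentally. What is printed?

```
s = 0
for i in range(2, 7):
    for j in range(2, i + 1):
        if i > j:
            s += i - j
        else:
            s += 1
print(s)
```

25

i=2,j=2: not 2>2, s = 0+1 = 1
i=3,j=2: 3>2, s = 1+1 = 2
i=3,j=3: not 3>3, s = 2+1 = 3
i=4,j=2: 4>2, s = 3+2 = 5
i=4,j=3: 4>3, s = 5+1 = 6
i=4,j=4: not 4>4, s = 6+1 = 7
i=5,j=2: 5>2, s = 7+3 = 10
i=5,j=3: 5>3, s = 10+2 = 12
i=5,j=4: 5>4, s = 12+1 = 13
i=5,j=5: not 5>5, s = 13+1 = 14
i=6,j=2: 6>2, s = 14+4 = 18
i=6,j=3: 6>3, s = 18+3 = 21
i=6,j=4: 6>4, s = 21+2 = 23
i=6,j=5: 6>5, s = 23+1 = 24
i=6,j=6: not 6>6, s = 24+1 = 25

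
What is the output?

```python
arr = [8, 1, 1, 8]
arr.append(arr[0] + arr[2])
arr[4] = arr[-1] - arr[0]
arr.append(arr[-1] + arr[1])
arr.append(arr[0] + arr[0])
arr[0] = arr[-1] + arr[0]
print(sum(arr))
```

53

append arr[0]+arr[2] = 8+1 = 9 → [8, 1, 1, 8, 9]
arr[4] = arr[-1]-arr[0] = 9-8 = 1 → [8, 1, 1, 8, 1]
append arr[-1]+arr[1] = 1+1 = 2 → [8, 1, 1, 8, 1, 2]
append arr[0]+arr[0] = 8+8 = 16 → [8, 1, 1, 8, 1, 2, 16]
arr[0] = arr[-1]+arr[0] = 16+8 = 24 → [24, 1, 1, 8, 1, 2, 16]
sum = 53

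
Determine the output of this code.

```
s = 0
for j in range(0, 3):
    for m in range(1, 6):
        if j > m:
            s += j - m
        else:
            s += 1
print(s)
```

j=0,m=1: not 0>1, s = 0+1 = 1
j=0,m=2: not 0>2, s = 1+1 = 2
j=0,m=3: not 0>3, s = 2+1 = 3
j=0,m=4: not 0>4, s = 3+1 = 4
j=0,m=5: not 0>5, s = 4+1 = 5
j=1,m=1: not 1>1, s = 5+1 = 6
j=1,m=2: not 1>2, s = 6+1 = 7
j=1,m=3: not 1>3, s = 7+1 = 8
j=1,m=4: not 1>4, s = 8+1 = 9
j=1,m=5: not 1>5, s = 9+1 = 10
j=2,m=1: 2>1, s = 10+1 = 11
j=2,m=2: not 2>2, s = 11+1 = 12
j=2,m=3: not 2>3, s = 12+1 = 13
j=2,m=4: not 2>4, s = 13+1 = 14
j=2,m=5: not 2>5, s = 14+1 = 15

15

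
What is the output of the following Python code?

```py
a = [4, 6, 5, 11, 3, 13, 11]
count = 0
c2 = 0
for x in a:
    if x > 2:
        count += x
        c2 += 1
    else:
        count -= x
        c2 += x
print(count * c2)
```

371

x=4: >2, count = 0+4 = 4; c2=1
x=6: >2, count = 4+6 = 10; c2=2
x=5: >2, count = 10+5 = 15; c2=3
x=11: >2, count = 15+11 = 26; c2=4
x=3: >2, count = 26+3 = 29; c2=5
x=13: >2, count = 29+13 = 42; c2=6
x=11: >2, count = 42+11 = 53; c2=7
count*c2 = 53*7 = 371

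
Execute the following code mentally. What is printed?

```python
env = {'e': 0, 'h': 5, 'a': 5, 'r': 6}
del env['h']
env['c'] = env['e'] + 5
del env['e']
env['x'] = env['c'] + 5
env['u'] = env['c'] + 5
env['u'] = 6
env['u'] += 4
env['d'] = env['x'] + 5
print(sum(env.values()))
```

del 'h' → {'e': 0, 'a': 5, 'r': 6}
env['c'] = env['e']+5 = 5 → {'e': 0, 'a': 5, 'r': 6, 'c': 5}
del 'e' → {'a': 5, 'r': 6, 'c': 5}
env['x'] = env['c']+5 = 10 → {'a': 5, 'r': 6, 'c': 5, 'x': 10}
env['u'] = env['c']+5 = 10 → {'a': 5, 'r': 6, 'c': 5, 'x': 10, 'u': 10}
env['u'] = 6 → {'a': 5, 'r': 6, 'c': 5, 'x': 10, 'u': 6}
env['u'] = 6+4 = 10 → {'a': 5, 'r': 6, 'c': 5, 'x': 10, 'u': 10}
env['d'] = env['x']+5 = 15 → {'a': 5, 'r': 6, 'c': 5, 'x': 10, 'u': 10, 'd': 15}
sum of values = 51

51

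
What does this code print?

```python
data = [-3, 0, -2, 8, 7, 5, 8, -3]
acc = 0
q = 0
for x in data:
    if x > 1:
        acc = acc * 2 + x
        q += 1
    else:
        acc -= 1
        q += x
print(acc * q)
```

x=-3: not >1, acc = 0-1 = -1; q=-3
x=0: not >1, acc = (-1)-1 = -2; q=-3
x=-2: not >1, acc = (-2)-1 = -3; q=-5
x=8: >1, acc = (-3)*2+8 = 2; q=-4
x=7: >1, acc = 2*2+7 = 11; q=-3
x=5: >1, acc = 11*2+5 = 27; q=-2
x=8: >1, acc = 27*2+8 = 62; q=-1
x=-3: not >1, acc = 62-1 = 61; q=-4
acc*q = 61*(-4) = -244

-244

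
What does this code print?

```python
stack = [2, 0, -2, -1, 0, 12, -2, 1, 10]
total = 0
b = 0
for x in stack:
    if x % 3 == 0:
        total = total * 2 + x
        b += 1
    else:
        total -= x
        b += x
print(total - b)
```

x=2: not %3==0, total = 0-2 = -2; b=2
x=0: %3==0, total = (-2)*2+0 = -4; b=3
x=-2: not %3==0, total = (-4)-(-2) = -2; b=1
x=-1: not %3==0, total = (-2)-(-1) = -1; b=0
x=0: %3==0, total = (-1)*2+0 = -2; b=1
x=12: %3==0, total = (-2)*2+12 = 8; b=2
x=-2: not %3==0, total = 8-(-2) = 10; b=0
x=1: not %3==0, total = 10-1 = 9; b=1
x=10: not %3==0, total = 9-10 = -1; b=11
total-b = (-1)-11 = -12

-12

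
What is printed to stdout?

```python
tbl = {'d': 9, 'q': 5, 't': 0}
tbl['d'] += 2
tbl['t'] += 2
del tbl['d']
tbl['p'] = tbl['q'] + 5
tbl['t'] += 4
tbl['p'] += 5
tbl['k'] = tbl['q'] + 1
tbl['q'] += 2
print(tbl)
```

{'q': 7, 't': 6, 'p': 15, 'k': 6}

tbl['d'] = 9+2 = 11 → {'d': 11, 'q': 5, 't': 0}
tbl['t'] = 0+2 = 2 → {'d': 11, 'q': 5, 't': 2}
del 'd' → {'q': 5, 't': 2}
tbl['p'] = tbl['q']+5 = 10 → {'q': 5, 't': 2, 'p': 10}
tbl['t'] = 2+4 = 6 → {'q': 5, 't': 6, 'p': 10}
tbl['p'] = 10+5 = 15 → {'q': 5, 't': 6, 'p': 15}
tbl['k'] = tbl['q']+1 = 6 → {'q': 5, 't': 6, 'p': 15, 'k': 6}
tbl['q'] = 5+2 = 7 → {'q': 7, 't': 6, 'p': 15, 'k': 6}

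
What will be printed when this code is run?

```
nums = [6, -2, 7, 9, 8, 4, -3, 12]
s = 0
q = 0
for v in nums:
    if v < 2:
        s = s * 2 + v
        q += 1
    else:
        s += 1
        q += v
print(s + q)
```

54

v=6: not <2, s = 0+1 = 1; q=6
v=-2: <2, s = 1*2+(-2) = 0; q=7
v=7: not <2, s = 0+1 = 1; q=14
v=9: not <2, s = 1+1 = 2; q=23
v=8: not <2, s = 2+1 = 3; q=31
v=4: not <2, s = 3+1 = 4; q=35
v=-3: <2, s = 4*2+(-3) = 5; q=36
v=12: not <2, s = 5+1 = 6; q=48
s+q = 6+48 = 54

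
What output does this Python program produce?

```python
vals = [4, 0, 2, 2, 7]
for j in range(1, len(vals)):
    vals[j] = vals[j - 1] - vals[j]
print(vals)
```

[4, 4, 2, 0, -7]

j=1: vals[1] = 4-0 = 4 → [4, 4, 2, 2, 7]
j=2: vals[2] = 4-2 = 2 → [4, 4, 2, 2, 7]
j=3: vals[3] = 2-2 = 0 → [4, 4, 2, 0, 7]
j=4: vals[4] = 0-7 = -7 → [4, 4, 2, 0, -7]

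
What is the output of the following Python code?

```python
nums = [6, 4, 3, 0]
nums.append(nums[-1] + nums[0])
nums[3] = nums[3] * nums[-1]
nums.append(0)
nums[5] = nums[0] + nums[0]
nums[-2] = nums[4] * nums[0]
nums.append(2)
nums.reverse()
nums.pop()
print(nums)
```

[2, 12, 36, 0, 3, 4]

append nums[-1]+nums[0] = 0+6 = 6 → [6, 4, 3, 0, 6]
nums[3] = nums[3]*nums[-1] = 0*6 = 0 → [6, 4, 3, 0, 6]
append 0 → [6, 4, 3, 0, 6, 0]
nums[5] = nums[0]+nums[0] = 6+6 = 12 → [6, 4, 3, 0, 6, 12]
nums[-2] = nums[4]*nums[0] = 6*6 = 36 → [6, 4, 3, 0, 36, 12]
append 2 → [6, 4, 3, 0, 36, 12, 2]
reverse → [2, 12, 36, 0, 3, 4, 6]
pop() removes 6 → [2, 12, 36, 0, 3, 4]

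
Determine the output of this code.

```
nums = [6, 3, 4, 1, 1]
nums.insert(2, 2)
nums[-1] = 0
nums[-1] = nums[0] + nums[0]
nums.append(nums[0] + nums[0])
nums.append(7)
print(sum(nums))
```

47

insert 2 at 2 → [6, 3, 2, 4, 1, 1]
nums[-1] = 0 → [6, 3, 2, 4, 1, 0]
nums[-1] = nums[0]+nums[0] = 6+6 = 12 → [6, 3, 2, 4, 1, 12]
append nums[0]+nums[0] = 6+6 = 12 → [6, 3, 2, 4, 1, 12, 12]
append 7 → [6, 3, 2, 4, 1, 12, 12, 7]
sum = 47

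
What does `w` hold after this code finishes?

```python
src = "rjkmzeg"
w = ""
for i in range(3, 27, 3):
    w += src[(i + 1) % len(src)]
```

i=3: add src[4]='z' → 'z'
i=6: add src[0]='r' → 'zr'
i=9: add src[3]='m' → 'zrm'
i=12: add src[6]='g' → 'zrmg'
i=15: add src[2]='k' → 'zrmgk'
i=18: add src[5]='e' → 'zrmgke'
i=21: add src[1]='j' → 'zrmgkej'
i=24: add src[4]='z' → 'zrmgkejz'

'zrmgkejz'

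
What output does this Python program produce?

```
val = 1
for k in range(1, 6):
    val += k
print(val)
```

16

k=1: val = 1+1 = 2
k=2: val = 2+2 = 4
k=3: val = 4+3 = 7
k=4: val = 7+4 = 11
k=5: val = 11+5 = 16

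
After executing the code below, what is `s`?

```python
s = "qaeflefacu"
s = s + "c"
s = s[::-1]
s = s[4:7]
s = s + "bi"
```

'felbi'

+ 'c' → 'qaeflefacuc'
reverse → 'cucafelfeaq'
slice [4:7] → 'fel'
+ 'bi' → 'felbi'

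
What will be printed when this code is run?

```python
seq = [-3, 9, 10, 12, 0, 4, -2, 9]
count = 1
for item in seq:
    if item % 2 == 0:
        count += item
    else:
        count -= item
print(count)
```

item=-3: not even, count = 1-(-3) = 4
item=9: not even, count = 4-9 = -5
item=10: even, count = (-5)+10 = 5
item=12: even, count = 5+12 = 17
item=0: even, count = 17+0 = 17
item=4: even, count = 17+4 = 21
item=-2: even, count = 21+(-2) = 19
item=9: not even, count = 19-9 = 10

10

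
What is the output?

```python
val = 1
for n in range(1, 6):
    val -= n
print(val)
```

n=1: val = 1-1 = 0
n=2: val = 0-2 = -2
n=3: val = (-2)-3 = -5
n=4: val = (-5)-4 = -9
n=5: val = (-9)-5 = -14

-14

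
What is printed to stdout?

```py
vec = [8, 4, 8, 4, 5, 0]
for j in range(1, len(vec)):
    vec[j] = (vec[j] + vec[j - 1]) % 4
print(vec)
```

j=1: vec[1] = (4+8)%4 = 0 → [8, 0, 8, 4, 5, 0]
j=2: vec[2] = (8+0)%4 = 0 → [8, 0, 0, 4, 5, 0]
j=3: vec[3] = (4+0)%4 = 0 → [8, 0, 0, 0, 5, 0]
j=4: vec[4] = (5+0)%4 = 1 → [8, 0, 0, 0, 1, 0]
j=5: vec[5] = (0+1)%4 = 1 → [8, 0, 0, 0, 1, 1]

[8, 0, 0, 0, 1, 1]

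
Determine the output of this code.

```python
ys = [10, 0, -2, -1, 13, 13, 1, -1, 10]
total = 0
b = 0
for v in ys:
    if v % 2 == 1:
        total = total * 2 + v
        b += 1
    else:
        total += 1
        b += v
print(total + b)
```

v=10: not odd, total = 0+1 = 1; b=10
v=0: not odd, total = 1+1 = 2; b=10
v=-2: not odd, total = 2+1 = 3; b=8
v=-1: odd, total = 3*2+(-1) = 5; b=9
v=13: odd, total = 5*2+13 = 23; b=10
v=13: odd, total = 23*2+13 = 59; b=11
v=1: odd, total = 59*2+1 = 119; b=12
v=-1: odd, total = 119*2+(-1) = 237; b=13
v=10: not odd, total = 237+1 = 238; b=23
total+b = 238+23 = 261

261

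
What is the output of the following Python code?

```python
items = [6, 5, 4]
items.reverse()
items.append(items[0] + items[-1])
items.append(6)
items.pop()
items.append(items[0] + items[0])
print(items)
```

reverse → [4, 5, 6]
append items[0]+items[-1] = 4+6 = 10 → [4, 5, 6, 10]
append 6 → [4, 5, 6, 10, 6]
pop() removes 6 → [4, 5, 6, 10]
append items[0]+items[0] = 4+4 = 8 → [4, 5, 6, 10, 8]

[4, 5, 6, 10, 8]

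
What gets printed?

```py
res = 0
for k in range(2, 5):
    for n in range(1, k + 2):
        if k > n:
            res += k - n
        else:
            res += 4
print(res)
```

34

k=2,n=1: 2>1, res = 0+1 = 1
k=2,n=2: not 2>2, res = 1+4 = 5
k=2,n=3: not 2>3, res = 5+4 = 9
k=3,n=1: 3>1, res = 9+2 = 11
k=3,n=2: 3>2, res = 11+1 = 12
k=3,n=3: not 3>3, res = 12+4 = 16
k=3,n=4: not 3>4, res = 16+4 = 20
k=4,n=1: 4>1, res = 20+3 = 23
k=4,n=2: 4>2, res = 23+2 = 25
k=4,n=3: 4>3, res = 25+1 = 26
k=4,n=4: not 4>4, res = 26+4 = 30
k=4,n=5: not 4>5, res = 30+4 = 34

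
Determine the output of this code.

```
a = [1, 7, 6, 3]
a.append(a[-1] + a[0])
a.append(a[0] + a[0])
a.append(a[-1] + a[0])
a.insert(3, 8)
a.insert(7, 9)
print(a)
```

[1, 7, 6, 8, 3, 4, 2, 9, 3]

append a[-1]+a[0] = 3+1 = 4 → [1, 7, 6, 3, 4]
append a[0]+a[0] = 1+1 = 2 → [1, 7, 6, 3, 4, 2]
append a[-1]+a[0] = 2+1 = 3 → [1, 7, 6, 3, 4, 2, 3]
insert 8 at 3 → [1, 7, 6, 8, 3, 4, 2, 3]
insert 9 at 7 → [1, 7, 6, 8, 3, 4, 2, 9, 3]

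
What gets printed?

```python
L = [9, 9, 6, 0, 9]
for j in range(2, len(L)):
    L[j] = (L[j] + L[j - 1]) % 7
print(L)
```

j=2: L[2] = (6+9)%7 = 1 → [9, 9, 1, 0, 9]
j=3: L[3] = (0+1)%7 = 1 → [9, 9, 1, 1, 9]
j=4: L[4] = (9+1)%7 = 3 → [9, 9, 1, 1, 3]

[9, 9, 1, 1, 3]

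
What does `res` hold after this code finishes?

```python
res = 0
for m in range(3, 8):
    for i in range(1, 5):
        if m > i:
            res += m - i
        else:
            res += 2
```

57

m=3,i=1: 3>1, res = 0+2 = 2
m=3,i=2: 3>2, res = 2+1 = 3
m=3,i=3: not 3>3, res = 3+2 = 5
m=3,i=4: not 3>4, res = 5+2 = 7
m=4,i=1: 4>1, res = 7+3 = 10
m=4,i=2: 4>2, res = 10+2 = 12
m=4,i=3: 4>3, res = 12+1 = 13
m=4,i=4: not 4>4, res = 13+2 = 15
m=5,i=1: 5>1, res = 15+4 = 19
m=5,i=2: 5>2, res = 19+3 = 22
m=5,i=3: 5>3, res = 22+2 = 24
m=5,i=4: 5>4, res = 24+1 = 25
m=6,i=1: 6>1, res = 25+5 = 30
m=6,i=2: 6>2, res = 30+4 = 34
m=6,i=3: 6>3, res = 34+3 = 37
m=6,i=4: 6>4, res = 37+2 = 39
m=7,i=1: 7>1, res = 39+6 = 45
m=7,i=2: 7>2, res = 45+5 = 50
m=7,i=3: 7>3, res = 50+4 = 54
m=7,i=4: 7>4, res = 54+3 = 57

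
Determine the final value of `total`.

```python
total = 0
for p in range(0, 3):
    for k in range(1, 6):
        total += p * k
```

45

p=0,k=1: total = 0+0 = 0
p=0,k=2: total = 0+0 = 0
p=0,k=3: total = 0+0 = 0
p=0,k=4: total = 0+0 = 0
p=0,k=5: total = 0+0 = 0
p=1,k=1: total = 0+1 = 1
p=1,k=2: total = 1+2 = 3
p=1,k=3: total = 3+3 = 6
p=1,k=4: total = 6+4 = 10
p=1,k=5: total = 10+5 = 15
p=2,k=1: total = 15+2 = 17
p=2,k=2: total = 17+4 = 21
p=2,k=3: total = 21+6 = 27
p=2,k=4: total = 27+8 = 35
p=2,k=5: total = 35+10 = 45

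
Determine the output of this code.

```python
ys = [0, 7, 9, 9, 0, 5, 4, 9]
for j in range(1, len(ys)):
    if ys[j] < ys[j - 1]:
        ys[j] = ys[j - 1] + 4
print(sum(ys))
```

101

j=1: 7>=0, unchanged → [0, 7, 9, 9, 0, 5, 4, 9]
j=2: 9>=7, unchanged → [0, 7, 9, 9, 0, 5, 4, 9]
j=3: 9>=9, unchanged → [0, 7, 9, 9, 0, 5, 4, 9]
j=4: 0<9, ys[4] = 9+4 = 13 → [0, 7, 9, 9, 13, 5, 4, 9]
j=5: 5<13, ys[5] = 13+4 = 17 → [0, 7, 9, 9, 13, 17, 4, 9]
j=6: 4<17, ys[6] = 17+4 = 21 → [0, 7, 9, 9, 13, 17, 21, 9]
j=7: 9<21, ys[7] = 21+4 = 25 → [0, 7, 9, 9, 13, 17, 21, 25]
sum = 101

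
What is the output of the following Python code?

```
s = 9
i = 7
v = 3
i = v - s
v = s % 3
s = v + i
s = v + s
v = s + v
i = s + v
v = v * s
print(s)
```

-6

i = 3-9 = -6
v = 9%3 = 0
s = 0+(-6) = -6
s = 0+(-6) = -6
v = (-6)+0 = -6
i = (-6)+(-6) = -12
v = (-6)*(-6) = 36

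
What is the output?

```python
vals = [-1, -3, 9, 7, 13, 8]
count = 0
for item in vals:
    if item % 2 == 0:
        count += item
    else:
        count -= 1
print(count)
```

3

item=-1: not even, count = 0-1 = -1
item=-3: not even, count = (-1)-1 = -2
item=9: not even, count = (-2)-1 = -3
item=7: not even, count = (-3)-1 = -4
item=13: not even, count = (-4)-1 = -5
item=8: even, count = (-5)+8 = 3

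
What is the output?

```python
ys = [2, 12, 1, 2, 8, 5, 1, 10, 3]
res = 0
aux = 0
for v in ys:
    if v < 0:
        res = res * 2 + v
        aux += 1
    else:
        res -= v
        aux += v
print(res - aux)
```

v=2: not <0, res = 0-2 = -2; aux=2
v=12: not <0, res = (-2)-12 = -14; aux=14
v=1: not <0, res = (-14)-1 = -15; aux=15
v=2: not <0, res = (-15)-2 = -17; aux=17
v=8: not <0, res = (-17)-8 = -25; aux=25
v=5: not <0, res = (-25)-5 = -30; aux=30
v=1: not <0, res = (-30)-1 = -31; aux=31
v=10: not <0, res = (-31)-10 = -41; aux=41
v=3: not <0, res = (-41)-3 = -44; aux=44
res-aux = (-44)-44 = -88

-88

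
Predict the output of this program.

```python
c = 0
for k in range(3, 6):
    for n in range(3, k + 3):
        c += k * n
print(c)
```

k=3,n=3: c = 0+9 = 9
k=3,n=4: c = 9+12 = 21
k=3,n=5: c = 21+15 = 36
k=4,n=3: c = 36+12 = 48
k=4,n=4: c = 48+16 = 64
k=4,n=5: c = 64+20 = 84
k=4,n=6: c = 84+24 = 108
k=5,n=3: c = 108+15 = 123
k=5,n=4: c = 123+20 = 143
k=5,n=5: c = 143+25 = 168
k=5,n=6: c = 168+30 = 198
k=5,n=7: c = 198+35 = 233

233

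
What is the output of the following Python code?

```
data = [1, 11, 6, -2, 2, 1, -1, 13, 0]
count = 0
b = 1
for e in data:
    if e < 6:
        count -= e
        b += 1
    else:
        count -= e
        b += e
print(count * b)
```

e=1: <6, count = 0-1 = -1; b=2
e=11: not <6, count = (-1)-11 = -12; b=13
e=6: not <6, count = (-12)-6 = -18; b=19
e=-2: <6, count = (-18)-(-2) = -16; b=20
e=2: <6, count = (-16)-2 = -18; b=21
e=1: <6, count = (-18)-1 = -19; b=22
e=-1: <6, count = (-19)-(-1) = -18; b=23
e=13: not <6, count = (-18)-13 = -31; b=36
e=0: <6, count = (-31)-0 = -31; b=37
count*b = (-31)*37 = -1147

-1147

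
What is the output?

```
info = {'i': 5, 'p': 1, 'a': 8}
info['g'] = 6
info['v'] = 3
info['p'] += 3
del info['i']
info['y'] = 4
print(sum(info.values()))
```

info['g'] = 6 → {'i': 5, 'p': 1, 'a': 8, 'g': 6}
info['v'] = 3 → {'i': 5, 'p': 1, 'a': 8, 'g': 6, 'v': 3}
info['p'] = 1+3 = 4 → {'i': 5, 'p': 4, 'a': 8, 'g': 6, 'v': 3}
del 'i' → {'p': 4, 'a': 8, 'g': 6, 'v': 3}
info['y'] = 4 → {'p': 4, 'a': 8, 'g': 6, 'v': 3, 'y': 4}
sum of values = 25

25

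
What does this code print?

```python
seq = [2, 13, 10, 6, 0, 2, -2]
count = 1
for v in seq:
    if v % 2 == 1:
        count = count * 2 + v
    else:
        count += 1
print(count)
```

v=2: not odd, count = 1+1 = 2
v=13: odd, count = 2*2+13 = 17
v=10: not odd, count = 17+1 = 18
v=6: not odd, count = 18+1 = 19
v=0: not odd, count = 19+1 = 20
v=2: not odd, count = 20+1 = 21
v=-2: not odd, count = 21+1 = 22

22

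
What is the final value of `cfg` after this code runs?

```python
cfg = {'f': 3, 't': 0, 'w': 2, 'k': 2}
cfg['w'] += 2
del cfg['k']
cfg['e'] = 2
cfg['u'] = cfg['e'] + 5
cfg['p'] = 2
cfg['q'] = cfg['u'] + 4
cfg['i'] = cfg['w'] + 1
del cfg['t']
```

cfg['w'] = 2+2 = 4 → {'f': 3, 't': 0, 'w': 4, 'k': 2}
del 'k' → {'f': 3, 't': 0, 'w': 4}
cfg['e'] = 2 → {'f': 3, 't': 0, 'w': 4, 'e': 2}
cfg['u'] = cfg['e']+5 = 7 → {'f': 3, 't': 0, 'w': 4, 'e': 2, 'u': 7}
cfg['p'] = 2 → {'f': 3, 't': 0, 'w': 4, 'e': 2, 'u': 7, 'p': 2}
cfg['q'] = cfg['u']+4 = 11 → {'f': 3, 't': 0, 'w': 4, 'e': 2, 'u': 7, 'p': 2, 'q': 11}
cfg['i'] = cfg['w']+1 = 5 → {'f': 3, 't': 0, 'w': 4, 'e': 2, 'u': 7, 'p': 2, 'q': 11, 'i': 5}
del 't' → {'f': 3, 'w': 4, 'e': 2, 'u': 7, 'p': 2, 'q': 11, 'i': 5}

{'f': 3, 'w': 4, 'e': 2, 'u': 7, 'p': 2, 'q': 11, 'i': 5}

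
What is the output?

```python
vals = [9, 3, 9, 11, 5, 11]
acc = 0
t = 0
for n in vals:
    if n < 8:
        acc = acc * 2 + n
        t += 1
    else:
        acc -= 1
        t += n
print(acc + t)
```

n=9: not <8, acc = 0-1 = -1; t=9
n=3: <8, acc = (-1)*2+3 = 1; t=10
n=9: not <8, acc = 1-1 = 0; t=19
n=11: not <8, acc = 0-1 = -1; t=30
n=5: <8, acc = (-1)*2+5 = 3; t=31
n=11: not <8, acc = 3-1 = 2; t=42
acc+t = 2+42 = 44

44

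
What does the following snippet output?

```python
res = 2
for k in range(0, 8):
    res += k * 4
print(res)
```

k=0: res = 2+0*4 = 2
k=1: res = 2+1*4 = 6
k=2: res = 6+2*4 = 14
k=3: res = 14+3*4 = 26
k=4: res = 26+4*4 = 42
k=5: res = 42+5*4 = 62
k=6: res = 62+6*4 = 86
k=7: res = 86+7*4 = 114

114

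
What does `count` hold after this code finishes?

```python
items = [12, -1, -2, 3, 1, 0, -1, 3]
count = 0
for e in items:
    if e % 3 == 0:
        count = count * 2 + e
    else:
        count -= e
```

133

e=12: %3==0, count = 0*2+12 = 12
e=-1: not %3==0, count = 12-(-1) = 13
e=-2: not %3==0, count = 13-(-2) = 15
e=3: %3==0, count = 15*2+3 = 33
e=1: not %3==0, count = 33-1 = 32
e=0: %3==0, count = 32*2+0 = 64
e=-1: not %3==0, count = 64-(-1) = 65
e=3: %3==0, count = 65*2+3 = 133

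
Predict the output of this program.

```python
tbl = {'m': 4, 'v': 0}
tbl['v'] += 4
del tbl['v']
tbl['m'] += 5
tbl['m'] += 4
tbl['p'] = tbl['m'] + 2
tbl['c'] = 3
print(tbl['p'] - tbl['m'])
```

2

tbl['v'] = 0+4 = 4 → {'m': 4, 'v': 4}
del 'v' → {'m': 4}
tbl['m'] = 4+5 = 9 → {'m': 9}
tbl['m'] = 9+4 = 13 → {'m': 13}
tbl['p'] = tbl['m']+2 = 15 → {'m': 13, 'p': 15}
tbl['c'] = 3 → {'m': 13, 'p': 15, 'c': 3}
tbl['p']-tbl['m'] = 15-13 = 2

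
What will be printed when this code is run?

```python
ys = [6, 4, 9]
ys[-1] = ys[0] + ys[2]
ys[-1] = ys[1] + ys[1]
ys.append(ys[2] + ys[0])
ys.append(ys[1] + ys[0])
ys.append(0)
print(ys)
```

ys[-1] = ys[0]+ys[2] = 6+9 = 15 → [6, 4, 15]
ys[-1] = ys[1]+ys[1] = 4+4 = 8 → [6, 4, 8]
append ys[2]+ys[0] = 8+6 = 14 → [6, 4, 8, 14]
append ys[1]+ys[0] = 4+6 = 10 → [6, 4, 8, 14, 10]
append 0 → [6, 4, 8, 14, 10, 0]

[6, 4, 8, 14, 10, 0]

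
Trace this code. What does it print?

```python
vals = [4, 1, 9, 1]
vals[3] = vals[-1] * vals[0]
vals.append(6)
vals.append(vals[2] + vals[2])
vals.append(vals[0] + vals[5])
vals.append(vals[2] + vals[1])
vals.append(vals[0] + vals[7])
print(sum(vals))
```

vals[3] = vals[-1]*vals[0] = 1*4 = 4 → [4, 1, 9, 4]
append 6 → [4, 1, 9, 4, 6]
append vals[2]+vals[2] = 9+9 = 18 → [4, 1, 9, 4, 6, 18]
append vals[0]+vals[5] = 4+18 = 22 → [4, 1, 9, 4, 6, 18, 22]
append vals[2]+vals[1] = 9+1 = 10 → [4, 1, 9, 4, 6, 18, 22, 10]
append vals[0]+vals[7] = 4+10 = 14 → [4, 1, 9, 4, 6, 18, 22, 10, 14]
sum = 88

88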